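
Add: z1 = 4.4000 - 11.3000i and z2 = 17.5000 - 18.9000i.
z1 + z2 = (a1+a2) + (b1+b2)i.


Real: 4.4 + 17.5 = 21.9
Imag: -11.3 - 18.9 = -30.2

21.9000 - 30.2000i


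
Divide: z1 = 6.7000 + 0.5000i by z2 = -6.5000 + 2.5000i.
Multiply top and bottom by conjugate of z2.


Conjugate of z2 = -6.5000 - 2.5000i
Numerator: (6.7000 + 0.5000i)(-6.5000 - 2.5000i) = -42.3000 - 20.0000i
Denominator: (-6.5)^2 + 2.5^2 = 48.5
Result = (-42.3000 - 20.0000i)/48.5

-0.8722 - 0.4124i


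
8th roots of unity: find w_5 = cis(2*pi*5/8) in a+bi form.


Angle = 360*5/8 = 225°
a = cos(225°) = -0.7071
b = sin(225°) = -0.7071

-0.7071 - 0.7071i


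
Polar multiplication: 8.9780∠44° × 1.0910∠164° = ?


r = 8.9780 * 1.0910 = 9.7950
theta = 44° + 164° = 208° = 208° (mod 360)

9.7950 cis(208°)


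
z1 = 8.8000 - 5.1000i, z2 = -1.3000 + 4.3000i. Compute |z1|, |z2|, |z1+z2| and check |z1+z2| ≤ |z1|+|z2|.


|z1| = sqrt(8.8^2 + (-5.1)^2) = sqrt(103.45) = 10.1710
|z2| = sqrt((-1.3)^2 + 4.3^2) = sqrt(20.18) = 4.4922
z1+z2 = 7.5000 - 0.8000i
|z1+z2| = sqrt(56.89) = 7.5425
|z1|+|z2| = 10.1710 + 4.4922 = 14.6632

|z1+z2| = 7.5425 ≤ |z1|+|z2| = 14.6632 (verified)


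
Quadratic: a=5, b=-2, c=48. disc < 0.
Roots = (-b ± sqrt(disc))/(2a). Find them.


disc = (-2)^2 - 4*5*48 = 4 - 960 = -956
sqrt(|disc|) = sqrt(956) = 30.9192
Real part = 2/(2*5) = 0.2000
Imag part = 30.9192/(2*5) = 3.0919

0.2000 ± 3.0919i


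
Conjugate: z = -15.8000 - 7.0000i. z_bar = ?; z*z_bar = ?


z_bar = -15.8000 + 7.0000i
z*z_bar = (-15.8)^2 + (-7)^2 = 249.64 + 49 = 298.64

z_bar = -15.8000 + 7.0000i, z*z_bar = 298.64


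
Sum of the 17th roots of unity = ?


The sum of all 17th roots of unity is 0.
Geometric series: (1 - w^17)/(1 - w) = (1-1)/(1-w) = 0 since w^17 = 1, w ≠ 1.
Alternatively: coefficient of z^16 in z^17 - 1 is 0.

0


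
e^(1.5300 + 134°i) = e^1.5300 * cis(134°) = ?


e^1.5300 = 4.61818
cos(134°) = -0.69466
sin(134°) = 0.71934
Real = 4.61818*(-0.69466) = -3.2081
Imag = 4.61818*0.71934 = 3.3220

-3.2081 + 3.3220i


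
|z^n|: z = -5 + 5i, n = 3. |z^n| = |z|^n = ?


|z| = sqrt(25+25) = sqrt(50) = 7.0711
|z^3| = |z|^3 = (sqrt(50))^3 = 50*sqrt(50)

|z^3| = 50*sqrt(50) ≈ 353.5534


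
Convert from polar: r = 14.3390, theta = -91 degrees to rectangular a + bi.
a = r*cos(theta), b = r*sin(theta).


a = 14.3390*cos(-91°) = 14.3390*(-0.01745241) = -0.2503
b = 14.3390*sin(-91°) = 14.3390*(-0.99985) = -14.3368

-0.2503 - 14.3368i


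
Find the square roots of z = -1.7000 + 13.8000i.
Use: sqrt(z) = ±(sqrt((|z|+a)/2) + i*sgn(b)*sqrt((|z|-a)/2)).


|z| = sqrt(2.89+190.44) = 13.9043
sqrt((|z|+a)/2) = sqrt((13.9043+(-1.7))/2) = sqrt(6.1022) = 2.4703
sqrt((|z|-a)/2) = sqrt((13.9043-(-1.7))/2) = sqrt(7.8022) = 2.7932

±(2.4703 + 2.7932i) i.e. 2.4703 + 2.7932i and -2.4703 - 2.7932i


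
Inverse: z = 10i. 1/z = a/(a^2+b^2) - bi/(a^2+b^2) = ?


|z|^2 = 0+100 = 100
1/z = (0 - 10i)/100

1/z = 0 - 0.1000i


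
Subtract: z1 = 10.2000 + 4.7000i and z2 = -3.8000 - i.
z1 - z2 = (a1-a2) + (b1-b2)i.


Real: 10.2 + 3.8 = 14
Imag: 4.7 + 1 = 5.7

14.0000 + 5.7000i


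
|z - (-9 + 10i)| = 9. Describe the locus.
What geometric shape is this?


|z - z0| = r is a circle with center z0 and radius r.
Center = (-9, 10), radius = 9

Circle with center (-9, 10) and radius 9


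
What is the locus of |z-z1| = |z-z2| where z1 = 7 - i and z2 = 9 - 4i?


Equal distances means the locus is the perpendicular bisector of z1 and z2.
Midpoint = ((7+9)/2, (-1+(-4))/2) = (8.0000, -2.5000)

Perpendicular bisector through (8.0000, -2.5000)


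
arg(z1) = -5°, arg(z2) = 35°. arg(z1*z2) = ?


arg(z1*z2) = -5° + 35° = 30°
Normalized to (-180°, 180°]: 30°

30°


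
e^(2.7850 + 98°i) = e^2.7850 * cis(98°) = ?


e^2.7850 = 16.1998
cos(98°) = -0.139173
sin(98°) = 0.99027
Real = 16.1998*(-0.139173) = -2.2546
Imag = 16.1998*0.99027 = 16.0422

-2.2546 + 16.0422i


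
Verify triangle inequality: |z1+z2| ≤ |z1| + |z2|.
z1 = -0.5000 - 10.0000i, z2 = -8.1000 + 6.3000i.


|z1| = sqrt((-0.5)^2 + (-10)^2) = sqrt(100.25) = 10.0125
|z2| = sqrt((-8.1)^2 + 6.3^2) = sqrt(105.3) = 10.2616
z1+z2 = -8.6000 - 3.7000i
|z1+z2| = sqrt(87.65) = 9.3622
|z1|+|z2| = 10.0125 + 10.2616 = 20.2741

|z1+z2| = 9.3622 ≤ |z1|+|z2| = 20.2741 (verified)


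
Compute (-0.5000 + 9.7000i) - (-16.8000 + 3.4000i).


Real: -0.5 + 16.8 = 16.3
Imag: 9.7 - 3.4 = 6.3

16.3000 + 6.3000i


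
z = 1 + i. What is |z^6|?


|z| = sqrt(1+1) = sqrt(2) = 1.4142
|z^6| = |z|^6 = (sqrt(2))^6 = 2^3 = 8

|z^6| = 8


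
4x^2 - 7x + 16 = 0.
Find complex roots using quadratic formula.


disc = (-7)^2 - 4*4*16 = 49 - 256 = -207
sqrt(|disc|) = sqrt(207) = 14.3875
Real part = 7/(2*4) = 0.8750
Imag part = 14.3875/(2*4) = 1.7984

0.8750 ± 1.7984i


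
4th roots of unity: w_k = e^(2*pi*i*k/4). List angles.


The 4th roots of unity are cis(360k/4°) for k=0..3
Angle step = 360/4 = 90°
Primitive root: cis(90°)
Primitive root = 0 + 1.0000i

4 roots at angles: 0°, 90°, 180°, 270°


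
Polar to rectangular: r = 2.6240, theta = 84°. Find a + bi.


a = 2.6240*cos(84°) = 2.6240*0.10453 = 0.2743
b = 2.6240*sin(84°) = 2.6240*0.9945 = 2.6096

0.2743 + 2.6096i


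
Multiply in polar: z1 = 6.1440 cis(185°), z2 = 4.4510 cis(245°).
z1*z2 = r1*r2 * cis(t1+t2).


r = 6.1440 * 4.4510 = 27.3469
theta = 185° + 245° = 430° = 70° (mod 360)

27.3469 cis(70°)


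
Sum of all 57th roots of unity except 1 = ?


With w = e^(2*pi*i/57), all 57 of the 57th roots of unity w^0 = 1, w, ..., w^(56) sum to 0: 1 + w + ... + w^(56) = (1 - w^57)/(1 - w) = 0 since w^57 = 1, w ≠ 1.
Removing the root 1: w + w^2 + ... + w^(56) = 0 - 1 = -1

Sum = -1


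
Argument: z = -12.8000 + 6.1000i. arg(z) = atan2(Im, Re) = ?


Re = -12.8, Im = 6.1
arg = atan2(6.1, -12.8) = 154.5193 degrees

arg(z) = 154.5193 degrees


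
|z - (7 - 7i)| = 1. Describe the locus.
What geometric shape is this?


|z - z0| = r is a circle with center z0 and radius r.
Center = (7, -7), radius = 1

Circle with center (7, -7) and radius 1


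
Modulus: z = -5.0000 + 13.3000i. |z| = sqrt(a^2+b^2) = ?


|z| = sqrt((-5)^2 + 13.3^2) = sqrt(25 + 176.89) = sqrt(201.89) = 14.2088

|z| = 14.2088


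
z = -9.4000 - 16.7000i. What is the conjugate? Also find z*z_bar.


z_bar = -9.4000 + 16.7000i
z*z_bar = (-9.4)^2 + (-16.7)^2 = 88.36 + 278.89 = 367.25

z_bar = -9.4000 + 16.7000i, z*z_bar = 367.25


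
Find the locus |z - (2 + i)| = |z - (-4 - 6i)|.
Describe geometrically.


Equal distances means the locus is the perpendicular bisector of z1 and z2.
Midpoint = ((2+(-4))/2, (1+(-6))/2) = (-1.0000, -2.5000)

Perpendicular bisector through (-1.0000, -2.5000)


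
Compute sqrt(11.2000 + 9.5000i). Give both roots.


|z| = sqrt(125.44+90.25) = 14.6864
sqrt((|z|+a)/2) = sqrt((14.6864+11.2)/2) = sqrt(12.9432) = 3.5977
sqrt((|z|-a)/2) = sqrt((14.6864-11.2)/2) = sqrt(1.7432) = 1.3203

±(3.5977 + 1.3203i) i.e. 3.5977 + 1.3203i and -3.5977 - 1.3203i


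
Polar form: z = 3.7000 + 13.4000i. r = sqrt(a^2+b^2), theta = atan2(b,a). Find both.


r = sqrt(13.69+179.56) = sqrt(193.25) = 13.9014
theta = atan2(13.4, 3.7) = 74.5641 degrees

r = 13.9014, theta = 74.5641 degrees


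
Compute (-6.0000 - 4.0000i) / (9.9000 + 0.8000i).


Conjugate of z2 = 9.9000 - 0.8000i
Numerator: (-6.0000 - 4.0000i)(9.9000 - 0.8000i) = -62.6000 - 34.8000i
Denominator: 9.9^2 + 0.8^2 = 98.65
Result = (-62.6000 - 34.8000i)/98.65

-0.6346 - 0.3528i


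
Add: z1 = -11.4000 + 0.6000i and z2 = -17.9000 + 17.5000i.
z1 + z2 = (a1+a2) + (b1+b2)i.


Real: -11.4 - 17.9 = -29.3
Imag: 0.6 + 17.5 = 18.1

-29.3000 + 18.1000i


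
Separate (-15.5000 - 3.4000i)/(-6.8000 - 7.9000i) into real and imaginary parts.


Multiply by conjugate: (-15.5000 - 3.4000i)(-6.8000 + 7.9000i) / ((-6.8)^2 + (-7.9)^2)
Numerator real = -15.5*(-6.8) - (3.4)*(-7.9) = 132.26
Numerator imag = -3.4*(-6.8) - (-15.5)*(-7.9) = -99.33
Denominator = 108.65
Re(z) = 132.26/108.65 = 1.2173
Im(z) = -99.33/108.65 = -0.9142

Re(z) = 1.2173, Im(z) = -0.9142


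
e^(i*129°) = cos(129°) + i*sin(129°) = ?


cos(129°) = -0.6293
sin(129°) = 0.7771

e^(i*129°) = -0.6293 + 0.7771i


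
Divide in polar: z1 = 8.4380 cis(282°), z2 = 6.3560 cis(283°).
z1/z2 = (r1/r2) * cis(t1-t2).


r = 8.4380 / 6.3560 = 1.3276
theta = 282° - 283° = -1° = 359° (mod 360)

1.3276 cis(359°)


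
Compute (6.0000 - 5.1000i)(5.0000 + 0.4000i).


Real = 6*5 - (-5.1)*0.4 = 30 - (-2.04) = 32.04
Imag = 6*0.4 + 5*(-5.1) = 2.4 - (25.5) = -23.1

32.0400 - 23.1000i


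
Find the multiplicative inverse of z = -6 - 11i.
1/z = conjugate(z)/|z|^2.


|z|^2 = 36+121 = 157
1/z = (-6 + 11i)/157

1/z = -0.0382 + 0.0701i


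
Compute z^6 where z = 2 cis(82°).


r^6 = 2^6 = 64
n*theta = 6*82° = 492° = 132° (mod 360)
a = 64*cos(132°) = -42.8244
b = 64*sin(132°) = 47.5613

64 cis(132°) = -42.8244 + 47.5613i


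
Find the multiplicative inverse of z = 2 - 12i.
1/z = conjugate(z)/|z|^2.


|z|^2 = 4+144 = 148
1/z = (2 + 12i)/148

1/z = 0.0135 + 0.0811i


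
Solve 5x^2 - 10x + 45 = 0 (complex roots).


disc = (-10)^2 - 4*5*45 = 100 - 900 = -800
sqrt(|disc|) = sqrt(800) = 28.2843
Real part = 10/(2*5) = 1.0000
Imag part = 28.2843/(2*5) = 2.8284

1.0000 ± 2.8284i


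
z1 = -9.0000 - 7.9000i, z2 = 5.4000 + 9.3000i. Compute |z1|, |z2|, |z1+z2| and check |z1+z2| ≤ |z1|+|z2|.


|z1| = sqrt((-9)^2 + (-7.9)^2) = sqrt(143.41) = 11.9754
|z2| = sqrt(5.4^2 + 9.3^2) = sqrt(115.65) = 10.7541
z1+z2 = -3.6000 + 1.4000i
|z1+z2| = sqrt(14.92) = 3.8626
|z1|+|z2| = 11.9754 + 10.7541 = 22.7295

|z1+z2| = 3.8626 ≤ |z1|+|z2| = 22.7295 (verified)


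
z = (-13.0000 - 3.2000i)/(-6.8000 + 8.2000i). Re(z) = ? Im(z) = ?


Multiply by conjugate: (-13.0000 - 3.2000i)(-6.8000 - 8.2000i) / ((-6.8)^2 + 8.2^2)
Numerator real = -13*(-6.8) - (3.2)*8.2 = 62.16
Numerator imag = -3.2*(-6.8) - (-13)*8.2 = 128.36
Denominator = 113.48
Re(z) = 62.16/113.48 = 0.5478
Im(z) = 128.36/113.48 = 1.1311

Re(z) = 0.5478, Im(z) = 1.1311


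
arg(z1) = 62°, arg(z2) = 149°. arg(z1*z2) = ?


arg(z1*z2) = 62° + 149° = 211°
Normalized to (-180°, 180°]: -149°

-149°


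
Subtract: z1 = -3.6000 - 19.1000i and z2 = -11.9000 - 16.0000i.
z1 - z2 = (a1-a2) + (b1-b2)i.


Real: -3.6 + 11.9 = 8.3
Imag: -19.1 + 16 = -3.1

8.3000 - 3.1000i


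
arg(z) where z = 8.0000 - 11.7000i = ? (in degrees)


Re = 8, Im = -11.7
arg = atan2(-11.7, 8) = -55.6372 degrees

arg(z) = -55.6372 degrees


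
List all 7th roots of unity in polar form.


The 7th roots of unity are cis(360k/7°) for k=0..6
Angle step = 360/7 = 51.4286°
Primitive root: cis(51.4286°)
Primitive root = 0.6235 + 0.7818i

7 roots at angles: 0°, 51.4286°, 102.8571°, 154.2857°, 205.7143°, 257.1429°, 308.5714°


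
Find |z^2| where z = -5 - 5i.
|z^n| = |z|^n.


|z| = sqrt(25+25) = sqrt(50) = 7.0711
|z^2| = |z|^2 = (sqrt(50))^2 = 50

|z^2| = 50


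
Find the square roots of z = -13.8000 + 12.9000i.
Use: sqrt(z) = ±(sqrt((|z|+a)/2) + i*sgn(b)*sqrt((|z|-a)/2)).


|z| = sqrt(190.44+166.41) = 18.8905
sqrt((|z|+a)/2) = sqrt((18.8905+(-13.8))/2) = sqrt(2.5452) = 1.5954
sqrt((|z|-a)/2) = sqrt((18.8905-(-13.8))/2) = sqrt(16.3452) = 4.0429

±(1.5954 + 4.0429i) i.e. 1.5954 + 4.0429i and -1.5954 - 4.0429i


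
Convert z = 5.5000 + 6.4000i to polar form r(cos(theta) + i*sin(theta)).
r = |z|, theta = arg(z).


r = sqrt(30.25+40.96) = sqrt(71.21) = 8.4386
theta = atan2(6.4, 5.5) = 49.3251 degrees

r = 8.4386, theta = 49.3251 degrees


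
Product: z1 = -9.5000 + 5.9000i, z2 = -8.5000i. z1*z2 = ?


Real = -9.5*0 - 5.9*(-8.5) = 0 - (-50.15) = 50.15
Imag = -9.5*(-8.5) + 0*5.9 = 80.75 + 0 = 80.75

50.1500 + 80.7500i


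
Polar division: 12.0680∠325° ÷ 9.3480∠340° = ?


r = 12.0680 / 9.3480 = 1.2910
theta = 325° - 340° = -15° = 345° (mod 360)

1.2910 cis(345°)


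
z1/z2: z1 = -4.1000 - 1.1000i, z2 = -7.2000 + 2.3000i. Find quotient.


Conjugate of z2 = -7.2000 - 2.3000i
Numerator: (-4.1000 - 1.1000i)(-7.2000 - 2.3000i) = 26.9900 + 17.3500i
Denominator: (-7.2)^2 + 2.3^2 = 57.13
Result = (26.9900 + 17.3500i)/57.13

0.4724 + 0.3037i


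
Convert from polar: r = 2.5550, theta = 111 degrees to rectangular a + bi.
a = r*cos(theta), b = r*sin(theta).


a = 2.5550*cos(111°) = 2.5550*(-0.35837) = -0.9156
b = 2.5550*sin(111°) = 2.5550*0.9336 = 2.3853

-0.9156 + 2.3853i


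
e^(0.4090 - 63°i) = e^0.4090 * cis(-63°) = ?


e^0.4090 = 1.5053
cos(-63°) = 0.454
sin(-63°) = -0.891
Real = 1.5053*0.454 = 0.6834
Imag = 1.5053*(-0.891) = -1.3412

0.6834 - 1.3412i


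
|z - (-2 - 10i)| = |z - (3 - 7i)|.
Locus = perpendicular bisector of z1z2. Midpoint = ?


Equal distances means the locus is the perpendicular bisector of z1 and z2.
Midpoint = ((-2+3)/2, (-10+(-7))/2) = (0.5000, -8.5000)

Perpendicular bisector through (0.5000, -8.5000)


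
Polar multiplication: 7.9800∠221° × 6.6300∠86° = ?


r = 7.9800 * 6.6300 = 52.9074
theta = 221° + 86° = 307° = 307° (mod 360)

52.9074 cis(307°)


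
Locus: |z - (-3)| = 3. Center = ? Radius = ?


|z - z0| = r is a circle with center z0 and radius r.
Center = (-3, 0), radius = 3

Circle with center (-3, 0) and radius 3


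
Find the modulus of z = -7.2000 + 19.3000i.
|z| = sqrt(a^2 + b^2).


|z| = sqrt((-7.2)^2 + 19.3^2) = sqrt(51.84 + 372.49) = sqrt(424.33) = 20.5993

|z| = 20.5993


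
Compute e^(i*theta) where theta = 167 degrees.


cos(167°) = -0.9744
sin(167°) = 0.2250

e^(i*167°) = -0.9744 + 0.2250i


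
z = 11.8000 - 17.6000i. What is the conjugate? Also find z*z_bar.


z_bar = 11.8000 + 17.6000i
z*z_bar = 11.8^2 + (-17.6)^2 = 139.24 + 309.76 = 449

z_bar = 11.8000 + 17.6000i, z*z_bar = 449


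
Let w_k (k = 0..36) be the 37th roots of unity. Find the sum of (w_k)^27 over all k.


The roots are w_k = w^k with w = e^(2*pi*i/37), and (w^k)^27 = (w^27)^k.
So S = 1 + u + u^2 + ... + u^(36) with u = w^27.
27 = 0*37 + 27, so 27 is not a multiple of 37: u = w^27 ≠ 1 (w is a primitive 37th root), while u^37 = (w^37)^27 = 1.
Geometric series: S = (1 - u^37)/(1 - u) = (1 - 1)/(1 - u) = 0

S = 0


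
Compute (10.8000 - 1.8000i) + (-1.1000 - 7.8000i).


Real: 10.8 - 1.1 = 9.7
Imag: -1.8 - 7.8 = -9.6

9.7000 - 9.6000i


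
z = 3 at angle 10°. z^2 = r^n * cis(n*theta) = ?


r^2 = 3^2 = 9
n*theta = 2*10° = 20° = 20° (mod 360)
a = 9*cos(20°) = 8.4572
b = 9*sin(20°) = 3.0782

9 cis(20°) = 8.4572 + 3.0782i


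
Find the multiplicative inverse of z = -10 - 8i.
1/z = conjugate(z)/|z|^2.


|z|^2 = 100+64 = 164
1/z = (-10 + 8i)/164

1/z = -0.0610 + 0.0488i


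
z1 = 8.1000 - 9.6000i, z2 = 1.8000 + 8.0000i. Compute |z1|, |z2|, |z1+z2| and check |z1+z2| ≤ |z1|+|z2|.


|z1| = sqrt(8.1^2 + (-9.6)^2) = sqrt(157.77) = 12.5607
|z2| = sqrt(1.8^2 + 8^2) = sqrt(67.24) = 8.2000
z1+z2 = 9.9000 - 1.6000i
|z1+z2| = sqrt(100.57) = 10.0285
|z1|+|z2| = 12.5607 + 8.2000 = 20.7607

|z1+z2| = 10.0285 ≤ |z1|+|z2| = 20.7607 (verified)


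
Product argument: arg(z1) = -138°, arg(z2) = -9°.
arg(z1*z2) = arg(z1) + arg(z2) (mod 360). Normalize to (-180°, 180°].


arg(z1*z2) = -138° - 9° = -147°
Normalized to (-180°, 180°]: -147°

-147°


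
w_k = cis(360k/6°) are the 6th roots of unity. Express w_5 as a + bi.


Angle = 360*5/6 = 300°
a = cos(300°) = 0.5000
b = sin(300°) = -0.8660

0.5000 - 0.8660i


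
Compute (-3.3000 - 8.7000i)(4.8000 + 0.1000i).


Real = -3.3*4.8 - (-8.7)*0.1 = -15.84 - (-0.87) = -14.97
Imag = -3.3*0.1 + 4.8*(-8.7) = -0.33 - (41.76) = -42.09

-14.9700 - 42.0900i


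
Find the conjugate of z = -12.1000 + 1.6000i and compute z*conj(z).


z_bar = -12.1000 - 1.6000i
z*z_bar = (-12.1)^2 + 1.6^2 = 146.41 + 2.56 = 148.97

z_bar = -12.1000 - 1.6000i, z*z_bar = 148.97


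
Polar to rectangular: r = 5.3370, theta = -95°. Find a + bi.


a = 5.3370*cos(-95°) = 5.3370*(-0.08716) = -0.4652
b = 5.3370*sin(-95°) = 5.3370*(-0.9962) = -5.3167

-0.4652 - 5.3167i


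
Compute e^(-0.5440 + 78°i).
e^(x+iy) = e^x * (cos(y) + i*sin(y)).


e^-0.5440 = 0.5804
cos(78°) = 0.2079
sin(78°) = 0.9781
Real = 0.5804*0.2079 = 0.1207
Imag = 0.5804*0.9781 = 0.5677

0.1207 + 0.5677i


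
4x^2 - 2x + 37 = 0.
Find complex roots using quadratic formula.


disc = (-2)^2 - 4*4*37 = 4 - 592 = -588
sqrt(|disc|) = sqrt(588) = 24.2487
Real part = 2/(2*4) = 0.2500
Imag part = 24.2487/(2*4) = 3.0311

0.2500 ± 3.0311i


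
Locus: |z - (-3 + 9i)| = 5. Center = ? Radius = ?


|z - z0| = r is a circle with center z0 and radius r.
Center = (-3, 9), radius = 5

Circle with center (-3, 9) and radius 5


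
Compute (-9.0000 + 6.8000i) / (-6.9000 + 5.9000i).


Conjugate of z2 = -6.9000 - 5.9000i
Numerator: (-9.0000 + 6.8000i)(-6.9000 - 5.9000i) = 102.2200 + 6.1800i
Denominator: (-6.9)^2 + 5.9^2 = 82.42
Result = (102.2200 + 6.1800i)/82.42

1.2402 + 0.0750i


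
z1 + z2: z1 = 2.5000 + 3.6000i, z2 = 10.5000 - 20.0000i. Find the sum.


Real: 2.5 + 10.5 = 13
Imag: 3.6 - 20 = -16.4

13.0000 - 16.4000i


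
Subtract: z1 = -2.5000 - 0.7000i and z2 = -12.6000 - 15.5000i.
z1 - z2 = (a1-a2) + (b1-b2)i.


Real: -2.5 + 12.6 = 10.1
Imag: -0.7 + 15.5 = 14.8

10.1000 + 14.8000i


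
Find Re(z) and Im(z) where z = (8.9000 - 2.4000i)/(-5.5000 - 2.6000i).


Multiply by conjugate: (8.9000 - 2.4000i)(-5.5000 + 2.6000i) / ((-5.5)^2 + (-2.6)^2)
Numerator real = 8.9*(-5.5) - (2.4)*(-2.6) = -42.71
Numerator imag = -2.4*(-5.5) - 8.9*(-2.6) = 36.34
Denominator = 37.01
Re(z) = -42.71/37.01 = -1.1540
Im(z) = 36.34/37.01 = 0.9819

Re(z) = -1.1540, Im(z) = 0.9819


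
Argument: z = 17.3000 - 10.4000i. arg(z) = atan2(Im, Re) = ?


Re = 17.3, Im = -10.4
arg = atan2(-10.4, 17.3) = -31.0124 degrees

arg(z) = -31.0124 degrees


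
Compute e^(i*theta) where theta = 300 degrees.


cos(300°) = 0.5000
sin(300°) = -0.8660

e^(i*300°) = 0.5000 - 0.8660i


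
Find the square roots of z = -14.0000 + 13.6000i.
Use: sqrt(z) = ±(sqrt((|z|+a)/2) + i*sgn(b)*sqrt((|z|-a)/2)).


|z| = sqrt(196+184.96) = 19.5182
sqrt((|z|+a)/2) = sqrt((19.5182+(-14))/2) = sqrt(2.7591) = 1.6611
sqrt((|z|-a)/2) = sqrt((19.5182-(-14))/2) = sqrt(16.7591) = 4.0938

±(1.6611 + 4.0938i) i.e. 1.6611 + 4.0938i and -1.6611 - 4.0938i


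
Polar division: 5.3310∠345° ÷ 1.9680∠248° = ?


r = 5.3310 / 1.9680 = 2.7088
theta = 345° - 248° = 97° = 97° (mod 360)

2.7088 cis(97°)


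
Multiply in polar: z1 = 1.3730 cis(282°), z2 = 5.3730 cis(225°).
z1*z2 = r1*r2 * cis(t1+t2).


r = 1.3730 * 5.3730 = 7.3771
theta = 282° + 225° = 507° = 147° (mod 360)

7.3771 cis(147°)


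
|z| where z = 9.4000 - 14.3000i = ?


|z| = sqrt(9.4^2 + (-14.3)^2) = sqrt(88.36 + 204.49) = sqrt(292.85) = 17.1129

|z| = 17.1129


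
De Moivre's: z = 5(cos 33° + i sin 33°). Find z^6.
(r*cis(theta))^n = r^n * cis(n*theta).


r^6 = 5^6 = 15625
n*theta = 6*33° = 198° = 198° (mod 360)
a = 15625*cos(198°) = -14860.2581
b = 15625*sin(198°) = -4828.3905

15625 cis(198°) = -14860.2581 - 4828.3905i


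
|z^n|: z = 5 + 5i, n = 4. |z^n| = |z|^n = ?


|z| = sqrt(25+25) = sqrt(50) = 7.0711
|z^4| = |z|^4 = (sqrt(50))^4 = 50^2 = 2500

|z^4| = 2500


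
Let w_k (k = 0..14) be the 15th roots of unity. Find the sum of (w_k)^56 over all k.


The roots are w_k = w^k with w = e^(2*pi*i/15), and (w^k)^56 = (w^56)^k.
So S = 1 + u + u^2 + ... + u^(14) with u = w^56.
56 = 3*15 + 11, so 56 is not a multiple of 15: u = (w^15)^3 * w^11 = w^11 ≠ 1 (w is a primitive 15th root), while u^15 = (w^15)^56 = 1.
Geometric series: S = (1 - u^15)/(1 - u) = (1 - 1)/(1 - u) = 0

S = 0


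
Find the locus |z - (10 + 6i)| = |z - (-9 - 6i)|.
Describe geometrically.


Equal distances means the locus is the perpendicular bisector of z1 and z2.
Midpoint = ((10+(-9))/2, (6+(-6))/2) = (0.5000, 0)

Perpendicular bisector through (0.5000, 0)


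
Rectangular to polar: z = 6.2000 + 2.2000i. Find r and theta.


r = sqrt(38.44+4.84) = sqrt(43.28) = 6.5788
theta = atan2(2.2, 6.2) = 19.5367 degrees

r = 6.5788, theta = 19.5367 degrees


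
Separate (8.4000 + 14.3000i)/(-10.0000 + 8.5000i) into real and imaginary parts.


Multiply by conjugate: (8.4000 + 14.3000i)(-10.0000 - 8.5000i) / ((-10)^2 + 8.5^2)
Numerator real = 8.4*(-10) + 14.3*8.5 = 37.55
Numerator imag = 14.3*(-10) - 8.4*8.5 = -214.4
Denominator = 172.25
Re(z) = 37.55/172.25 = 0.2180
Im(z) = -214.4/172.25 = -1.2447

Re(z) = 0.2180, Im(z) = -1.2447


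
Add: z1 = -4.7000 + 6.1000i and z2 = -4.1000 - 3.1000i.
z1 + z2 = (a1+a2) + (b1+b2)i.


Real: -4.7 - 4.1 = -8.8
Imag: 6.1 - 3.1 = 3

-8.8000 + 3.0000i


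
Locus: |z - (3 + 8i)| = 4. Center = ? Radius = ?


|z - z0| = r is a circle with center z0 and radius r.
Center = (3, 8), radius = 4

Circle with center (3, 8) and radius 4


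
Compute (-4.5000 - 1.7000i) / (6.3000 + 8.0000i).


Conjugate of z2 = 6.3000 - 8.0000i
Numerator: (-4.5000 - 1.7000i)(6.3000 - 8.0000i) = -41.9500 + 25.2900i
Denominator: 6.3^2 + 8^2 = 103.69
Result = (-41.9500 + 25.2900i)/103.69

-0.4046 + 0.2439i


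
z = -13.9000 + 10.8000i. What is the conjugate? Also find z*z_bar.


z_bar = -13.9000 - 10.8000i
z*z_bar = (-13.9)^2 + 10.8^2 = 193.21 + 116.64 = 309.85

z_bar = -13.9000 - 10.8000i, z*z_bar = 309.85


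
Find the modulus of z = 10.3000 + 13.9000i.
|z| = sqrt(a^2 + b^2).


|z| = sqrt(10.3^2 + 13.9^2) = sqrt(106.09 + 193.21) = sqrt(299.3) = 17.3003

|z| = 17.3003


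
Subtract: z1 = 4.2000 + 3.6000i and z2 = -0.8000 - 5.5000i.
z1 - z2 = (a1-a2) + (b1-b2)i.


Real: 4.2 + 0.8 = 5
Imag: 3.6 + 5.5 = 9.1

5.0000 + 9.1000i


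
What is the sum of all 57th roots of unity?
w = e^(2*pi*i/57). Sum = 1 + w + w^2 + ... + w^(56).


The sum of all 57th roots of unity is 0.
Geometric series: (1 - w^57)/(1 - w) = (1-1)/(1-w) = 0 since w^57 = 1, w ≠ 1.
Alternatively: coefficient of z^56 in z^57 - 1 is 0.

0


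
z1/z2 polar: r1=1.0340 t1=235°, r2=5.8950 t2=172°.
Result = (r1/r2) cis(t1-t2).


r = 1.0340 / 5.8950 = 0.1754
theta = 235° - 172° = 63° = 63° (mod 360)

0.1754 cis(63°)


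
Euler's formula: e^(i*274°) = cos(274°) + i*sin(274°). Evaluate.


cos(274°) = 0.0698
sin(274°) = -0.9976

e^(i*274°) = 0.0698 - 0.9976i


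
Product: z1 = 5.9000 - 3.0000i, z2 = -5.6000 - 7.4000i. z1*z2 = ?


Real = 5.9*(-5.6) - (-3)*(-7.4) = -33.04 - 22.2 = -55.24
Imag = 5.9*(-7.4) - (5.6)*(-3) = -43.66 + 16.8 = -26.86

-55.2400 - 26.8600i


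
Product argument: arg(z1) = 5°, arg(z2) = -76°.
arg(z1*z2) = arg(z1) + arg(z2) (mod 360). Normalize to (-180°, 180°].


arg(z1*z2) = 5° - 76° = -71°
Normalized to (-180°, 180°]: -71°

-71°


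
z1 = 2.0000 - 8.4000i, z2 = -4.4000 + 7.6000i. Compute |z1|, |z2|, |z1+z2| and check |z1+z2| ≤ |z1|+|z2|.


|z1| = sqrt(2^2 + (-8.4)^2) = sqrt(74.56) = 8.6348
|z2| = sqrt((-4.4)^2 + 7.6^2) = sqrt(77.12) = 8.7818
z1+z2 = -2.4000 - 0.8000i
|z1+z2| = sqrt(6.4) = 2.5298
|z1|+|z2| = 8.6348 + 8.7818 = 17.4166

|z1+z2| = 2.5298 ≤ |z1|+|z2| = 17.4166 (verified)


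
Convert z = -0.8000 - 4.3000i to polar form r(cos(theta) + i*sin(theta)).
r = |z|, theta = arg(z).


r = sqrt(0.64+18.49) = sqrt(19.13) = 4.3738
theta = atan2(-4.3, -0.8) = -100.5392 degrees

r = 4.3738, theta = -100.5392 degrees


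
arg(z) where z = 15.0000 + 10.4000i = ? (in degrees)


Re = 15, Im = 10.4
arg = atan2(10.4, 15) = 34.7349 degrees

arg(z) = 34.7349 degrees


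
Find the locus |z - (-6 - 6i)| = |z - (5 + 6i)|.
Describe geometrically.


Equal distances means the locus is the perpendicular bisector of z1 and z2.
Midpoint = ((-6+5)/2, (-6+6)/2) = (-0.5000, 0)

Perpendicular bisector through (-0.5000, 0)


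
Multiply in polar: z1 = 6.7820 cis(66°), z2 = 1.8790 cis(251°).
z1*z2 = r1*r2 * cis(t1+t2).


r = 6.7820 * 1.8790 = 12.7434
theta = 66° + 251° = 317° = 317° (mod 360)

12.7434 cis(317°)


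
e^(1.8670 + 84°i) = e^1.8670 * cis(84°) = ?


e^1.8670 = 6.46886
cos(84°) = 0.10453
sin(84°) = 0.99452
Real = 6.46886*0.10453 = 0.6762
Imag = 6.46886*0.99452 = 6.4334

0.6762 + 6.4334i


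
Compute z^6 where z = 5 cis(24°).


r^6 = 5^6 = 15625
n*theta = 6*24° = 144° = 144° (mod 360)
a = 15625*cos(144°) = -12640.8905
b = 15625*sin(144°) = 9184.1446

15625 cis(144°) = -12640.8905 + 9184.1446i


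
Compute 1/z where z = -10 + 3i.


|z|^2 = 100+9 = 109
1/z = (-10 - 3i)/109

1/z = -0.0917 - 0.0275i


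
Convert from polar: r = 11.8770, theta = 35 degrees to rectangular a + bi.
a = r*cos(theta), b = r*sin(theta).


a = 11.8770*cos(35°) = 11.8770*0.819152 = 9.7291
b = 11.8770*sin(35°) = 11.8770*0.57358 = 6.8124

9.7291 + 6.8124i


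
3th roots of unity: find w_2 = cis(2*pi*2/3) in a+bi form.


Angle = 360*2/3 = 240°
a = cos(240°) = -0.5000
b = sin(240°) = -0.8660

-0.5000 - 0.8660i


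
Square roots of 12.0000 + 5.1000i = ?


|z| = sqrt(144+26.01) = 13.0388
sqrt((|z|+a)/2) = sqrt((13.0388+12)/2) = sqrt(12.5194) = 3.5383
sqrt((|z|-a)/2) = sqrt((13.0388-12)/2) = sqrt(0.5194) = 0.7207

±(3.5383 + 0.7207i) i.e. 3.5383 + 0.7207i and -3.5383 - 0.7207i


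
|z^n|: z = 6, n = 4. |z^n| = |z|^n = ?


|z| = sqrt(36+0) = sqrt(36) = 6
|z^4| = |z|^4 = 6^4 = 1296

|z^4| = 1296


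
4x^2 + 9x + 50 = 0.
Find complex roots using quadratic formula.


disc = 9^2 - 4*4*50 = 81 - 800 = -719
sqrt(|disc|) = sqrt(719) = 26.8142
Real part = -9/(2*4) = -1.1250
Imag part = 26.8142/(2*4) = 3.3518

-1.1250 ± 3.3518i


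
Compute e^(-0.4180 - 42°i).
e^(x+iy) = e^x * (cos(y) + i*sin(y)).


e^-0.4180 = 0.6584
cos(-42°) = 0.7431
sin(-42°) = -0.6691
Real = 0.6584*0.7431 = 0.4893
Imag = 0.6584*(-0.6691) = -0.4405

0.4893 - 0.4405i


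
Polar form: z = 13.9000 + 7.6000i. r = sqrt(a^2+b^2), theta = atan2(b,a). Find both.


r = sqrt(193.21+57.76) = sqrt(250.97) = 15.8420
theta = atan2(7.6, 13.9) = 28.6682 degrees

r = 15.8420, theta = 28.6682 degrees


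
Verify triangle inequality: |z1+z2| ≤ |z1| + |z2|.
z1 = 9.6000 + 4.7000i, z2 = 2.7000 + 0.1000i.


|z1| = sqrt(9.6^2 + 4.7^2) = sqrt(114.25) = 10.6888
|z2| = sqrt(2.7^2 + 0.1^2) = sqrt(7.3) = 2.7019
z1+z2 = 12.3000 + 4.8000i
|z1+z2| = sqrt(174.33) = 13.2034
|z1|+|z2| = 10.6888 + 2.7019 = 13.3907

|z1+z2| = 13.2034 ≤ |z1|+|z2| = 13.3907 (verified)


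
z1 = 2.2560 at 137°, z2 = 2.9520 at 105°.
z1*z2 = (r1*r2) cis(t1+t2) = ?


r = 2.2560 * 2.9520 = 6.6597
theta = 137° + 105° = 242° = 242° (mod 360)

6.6597 cis(242°)


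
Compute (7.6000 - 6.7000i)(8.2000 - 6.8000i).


Real = 7.6*8.2 - (-6.7)*(-6.8) = 62.32 - 45.56 = 16.76
Imag = 7.6*(-6.8) + 8.2*(-6.7) = -51.68 - (54.94) = -106.62

16.7600 - 106.6200i


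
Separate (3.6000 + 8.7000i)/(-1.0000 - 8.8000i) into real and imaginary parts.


Multiply by conjugate: (3.6000 + 8.7000i)(-1.0000 + 8.8000i) / ((-1)^2 + (-8.8)^2)
Numerator real = 3.6*(-1) + 8.7*(-8.8) = -80.16
Numerator imag = 8.7*(-1) - 3.6*(-8.8) = 22.98
Denominator = 78.44
Re(z) = -80.16/78.44 = -1.0219
Im(z) = 22.98/78.44 = 0.2930

Re(z) = -1.0219, Im(z) = 0.2930


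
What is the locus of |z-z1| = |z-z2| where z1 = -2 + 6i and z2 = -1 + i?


Equal distances means the locus is the perpendicular bisector of z1 and z2.
Midpoint = ((-2+(-1))/2, (6+1)/2) = (-1.5000, 3.5000)

Perpendicular bisector through (-1.5000, 3.5000)


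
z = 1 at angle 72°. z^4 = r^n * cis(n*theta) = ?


r^4 = 1^4 = 1
n*theta = 4*72° = 288° = 288° (mod 360)
a = 1*cos(288°) = 0.3090
b = 1*sin(288°) = -0.9511

1 cis(288°) = 0.3090 - 0.9511i


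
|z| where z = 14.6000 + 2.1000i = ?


|z| = sqrt(14.6^2 + 2.1^2) = sqrt(213.16 + 4.41) = sqrt(217.57) = 14.7503

|z| = 14.7503


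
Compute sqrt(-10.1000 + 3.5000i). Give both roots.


|z| = sqrt(102.01+12.25) = 10.6892
sqrt((|z|+a)/2) = sqrt((10.6892+(-10.1))/2) = sqrt(0.2946) = 0.5428
sqrt((|z|-a)/2) = sqrt((10.6892-(-10.1))/2) = sqrt(10.3946) = 3.2241

±(0.5428 + 3.2241i) i.e. 0.5428 + 3.2241i and -0.5428 - 3.2241i


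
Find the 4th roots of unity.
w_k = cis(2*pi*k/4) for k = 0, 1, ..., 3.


The 4th roots of unity are cis(360k/4°) for k=0..3
Angle step = 360/4 = 90°
Primitive root: cis(90°)
Primitive root = 0 + 1.0000i

4 roots at angles: 0°, 90°, 180°, 270°


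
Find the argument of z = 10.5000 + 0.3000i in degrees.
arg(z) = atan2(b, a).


Re = 10.5, Im = 0.3
arg = atan2(0.3, 10.5) = 1.6366 degrees

arg(z) = 1.6366 degrees


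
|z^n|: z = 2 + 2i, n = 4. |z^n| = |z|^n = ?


|z| = sqrt(4+4) = sqrt(8) = 2.8284
|z^4| = |z|^4 = (sqrt(8))^4 = 8^2 = 64

|z^4| = 64


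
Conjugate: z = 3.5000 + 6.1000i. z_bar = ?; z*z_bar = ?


z_bar = 3.5000 - 6.1000i
z*z_bar = 3.5^2 + 6.1^2 = 12.25 + 37.21 = 49.46

z_bar = 3.5000 - 6.1000i, z*z_bar = 49.46


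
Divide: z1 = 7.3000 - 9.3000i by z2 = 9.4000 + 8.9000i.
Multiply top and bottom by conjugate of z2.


Conjugate of z2 = 9.4000 - 8.9000i
Numerator: (7.3000 - 9.3000i)(9.4000 - 8.9000i) = -14.1500 - 152.3900i
Denominator: 9.4^2 + 8.9^2 = 167.57
Result = (-14.1500 - 152.3900i)/167.57

-0.0844 - 0.9094i


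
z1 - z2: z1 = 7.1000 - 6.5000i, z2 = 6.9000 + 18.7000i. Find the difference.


Real: 7.1 - 6.9 = 0.2
Imag: -6.5 - 18.7 = -25.2

0.2000 - 25.2000i


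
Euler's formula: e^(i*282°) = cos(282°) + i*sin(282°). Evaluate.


cos(282°) = 0.2079
sin(282°) = -0.9781

e^(i*282°) = 0.2079 - 0.9781i


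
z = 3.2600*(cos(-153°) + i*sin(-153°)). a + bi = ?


a = 3.2600*cos(-153°) = 3.2600*(-0.891) = -2.9047
b = 3.2600*sin(-153°) = 3.2600*(-0.454) = -1.4800

-2.9047 - 1.4800i


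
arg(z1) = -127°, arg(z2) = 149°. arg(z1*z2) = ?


arg(z1*z2) = -127° + 149° = 22°
Normalized to (-180°, 180°]: 22°

22°


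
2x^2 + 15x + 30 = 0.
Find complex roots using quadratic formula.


disc = 15^2 - 4*2*30 = 225 - 240 = -15
sqrt(|disc|) = sqrt(15) = 3.8730
Real part = -15/(2*2) = -3.7500
Imag part = 3.8730/(2*2) = 0.9682

-3.7500 ± 0.9682i


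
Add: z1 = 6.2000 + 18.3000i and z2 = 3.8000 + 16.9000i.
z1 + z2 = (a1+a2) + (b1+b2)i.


Real: 6.2 + 3.8 = 10
Imag: 18.3 + 16.9 = 35.2

10.0000 + 35.2000i


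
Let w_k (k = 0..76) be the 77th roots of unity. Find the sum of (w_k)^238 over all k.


The roots are w_k = w^k with w = e^(2*pi*i/77), and (w^k)^238 = (w^238)^k.
So S = 1 + u + u^2 + ... + u^(76) with u = w^238.
238 = 3*77 + 7, so 238 is not a multiple of 77: u = (w^77)^3 * w^7 = w^7 ≠ 1 (w is a primitive 77th root), while u^77 = (w^77)^238 = 1.
Geometric series: S = (1 - u^77)/(1 - u) = (1 - 1)/(1 - u) = 0

S = 0


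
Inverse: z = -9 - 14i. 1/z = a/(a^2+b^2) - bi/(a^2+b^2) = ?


|z|^2 = 81+196 = 277
1/z = (-9 + 14i)/277

1/z = -0.0325 + 0.0505i


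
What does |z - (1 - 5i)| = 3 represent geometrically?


|z - z0| = r is a circle with center z0 and radius r.
Center = (1, -5), radius = 3

Circle with center (1, -5) and radius 3


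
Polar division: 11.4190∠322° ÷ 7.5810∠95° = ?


r = 11.4190 / 7.5810 = 1.5063
theta = 322° - 95° = 227° = 227° (mod 360)

1.5063 cis(227°)


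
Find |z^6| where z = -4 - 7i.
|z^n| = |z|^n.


|z| = sqrt(16+49) = sqrt(65) = 8.0623
|z^6| = |z|^6 = (sqrt(65))^6 = 65^3 = 274625

|z^6| = 274625


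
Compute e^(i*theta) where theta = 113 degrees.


cos(113°) = -0.3907
sin(113°) = 0.9205

e^(i*113°) = -0.3907 + 0.9205i


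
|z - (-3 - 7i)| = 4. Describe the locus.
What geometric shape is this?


|z - z0| = r is a circle with center z0 and radius r.
Center = (-3, -7), radius = 4

Circle with center (-3, -7) and radius 4


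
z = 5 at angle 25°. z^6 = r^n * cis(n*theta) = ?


r^6 = 5^6 = 15625
n*theta = 6*25° = 150° = 150° (mod 360)
a = 15625*cos(150°) = -13531.6469
b = 15625*sin(150°) = 7812.5000

15625 cis(150°) = -13531.6469 + 7812.5000i


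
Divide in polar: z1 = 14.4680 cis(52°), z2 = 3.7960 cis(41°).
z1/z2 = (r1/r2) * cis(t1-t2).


r = 14.4680 / 3.7960 = 3.8114
theta = 52° - 41° = 11° = 11° (mod 360)

3.8114 cis(11°)


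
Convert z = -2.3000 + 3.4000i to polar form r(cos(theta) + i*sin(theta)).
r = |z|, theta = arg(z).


r = sqrt(5.29+11.56) = sqrt(16.85) = 4.1049
theta = atan2(3.4, -2.3) = 124.0772 degrees

r = 4.1049, theta = 124.0772 degrees


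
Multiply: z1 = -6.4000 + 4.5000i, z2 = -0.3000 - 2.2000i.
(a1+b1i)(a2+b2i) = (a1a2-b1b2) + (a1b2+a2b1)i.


Real = -6.4*(-0.3) - 4.5*(-2.2) = 1.92 - (-9.9) = 11.82
Imag = -6.4*(-2.2) - (0.3)*4.5 = 14.08 - (1.35) = 12.73

11.8200 + 12.7300i


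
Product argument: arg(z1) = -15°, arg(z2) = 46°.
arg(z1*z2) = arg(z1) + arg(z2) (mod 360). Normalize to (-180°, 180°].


arg(z1*z2) = -15° + 46° = 31°
Normalized to (-180°, 180°]: 31°

31°


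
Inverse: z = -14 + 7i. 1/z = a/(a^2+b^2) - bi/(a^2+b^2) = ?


|z|^2 = 196+49 = 245
1/z = (-14 - 7i)/245

1/z = -0.0571 - 0.0286i


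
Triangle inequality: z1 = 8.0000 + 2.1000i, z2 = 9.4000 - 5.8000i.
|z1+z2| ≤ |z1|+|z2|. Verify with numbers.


|z1| = sqrt(8^2 + 2.1^2) = sqrt(68.41) = 8.2710
|z2| = sqrt(9.4^2 + (-5.8)^2) = sqrt(122) = 11.0454
z1+z2 = 17.4000 - 3.7000i
|z1+z2| = sqrt(316.45) = 17.7890
|z1|+|z2| = 8.2710 + 11.0454 = 19.3164

|z1+z2| = 17.7890 ≤ |z1|+|z2| = 19.3164 (verified)


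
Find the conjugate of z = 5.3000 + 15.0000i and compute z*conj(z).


z_bar = 5.3000 - 15.0000i
z*z_bar = 5.3^2 + 15^2 = 28.09 + 225 = 253.09

z_bar = 5.3000 - 15.0000i, z*z_bar = 253.09


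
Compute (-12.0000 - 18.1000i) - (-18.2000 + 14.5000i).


Real: -12 + 18.2 = 6.2
Imag: -18.1 - 14.5 = -32.6

6.2000 - 32.6000i


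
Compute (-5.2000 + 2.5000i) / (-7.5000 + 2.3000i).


Conjugate of z2 = -7.5000 - 2.3000i
Numerator: (-5.2000 + 2.5000i)(-7.5000 - 2.3000i) = 44.7500 - 6.7900i
Denominator: (-7.5)^2 + 2.3^2 = 61.54
Result = (44.7500 - 6.7900i)/61.54

0.7272 - 0.1103i


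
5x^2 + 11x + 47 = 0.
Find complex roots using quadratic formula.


disc = 11^2 - 4*5*47 = 121 - 940 = -819
sqrt(|disc|) = sqrt(819) = 28.6182
Real part = -11/(2*5) = -1.1000
Imag part = 28.6182/(2*5) = 2.8618

-1.1000 ± 2.8618i


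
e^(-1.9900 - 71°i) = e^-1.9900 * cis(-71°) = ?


e^-1.9900 = 0.1367
cos(-71°) = 0.3256
sin(-71°) = -0.9455
Real = 0.1367*0.3256 = 0.0445
Imag = 0.1367*(-0.9455) = -0.1292

0.0445 - 0.1292i


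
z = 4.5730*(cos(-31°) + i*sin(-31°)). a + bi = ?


a = 4.5730*cos(-31°) = 4.5730*0.85717 = 3.9198
b = 4.5730*sin(-31°) = 4.5730*(-0.51504) = -2.3553

3.9198 - 2.3553i


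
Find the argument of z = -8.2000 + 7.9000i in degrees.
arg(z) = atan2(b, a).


Re = -8.2, Im = 7.9
arg = atan2(7.9, -8.2) = 136.0675 degrees

arg(z) = 136.0675 degrees


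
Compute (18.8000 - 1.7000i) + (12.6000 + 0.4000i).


Real: 18.8 + 12.6 = 31.4
Imag: -1.7 + 0.4 = -1.3

31.4000 - 1.3000i


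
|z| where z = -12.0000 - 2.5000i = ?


|z| = sqrt((-12)^2 + (-2.5)^2) = sqrt(144 + 6.25) = sqrt(150.25) = 12.2577

|z| = 12.2577


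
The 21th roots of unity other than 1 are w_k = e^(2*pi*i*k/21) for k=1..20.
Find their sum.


With w = e^(2*pi*i/21), all 21 of the 21th roots of unity w^0 = 1, w, ..., w^(20) sum to 0: 1 + w + ... + w^(20) = (1 - w^21)/(1 - w) = 0 since w^21 = 1, w ≠ 1.
Removing the root 1: w + w^2 + ... + w^(20) = 0 - 1 = -1

Sum = -1


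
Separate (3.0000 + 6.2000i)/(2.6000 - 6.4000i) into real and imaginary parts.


Multiply by conjugate: (3.0000 + 6.2000i)(2.6000 + 6.4000i) / (2.6^2 + (-6.4)^2)
Numerator real = 3*2.6 + 6.2*(-6.4) = -31.88
Numerator imag = 6.2*2.6 - 3*(-6.4) = 35.32
Denominator = 47.72
Re(z) = -31.88/47.72 = -0.6681
Im(z) = 35.32/47.72 = 0.7402

Re(z) = -0.6681, Im(z) = 0.7402


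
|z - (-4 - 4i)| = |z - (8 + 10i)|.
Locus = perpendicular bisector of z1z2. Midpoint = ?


Equal distances means the locus is the perpendicular bisector of z1 and z2.
Midpoint = ((-4+8)/2, (-4+10)/2) = (2.0000, 3.0000)

Perpendicular bisector through (2.0000, 3.0000)


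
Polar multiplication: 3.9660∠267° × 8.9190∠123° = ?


r = 3.9660 * 8.9190 = 35.3728
theta = 267° + 123° = 390° = 30° (mod 360)

35.3728 cis(30°)


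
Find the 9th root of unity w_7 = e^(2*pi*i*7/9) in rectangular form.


Angle = 360*7/9 = 280°
a = cos(280°) = 0.1736
b = sin(280°) = -0.9848

0.1736 - 0.9848i


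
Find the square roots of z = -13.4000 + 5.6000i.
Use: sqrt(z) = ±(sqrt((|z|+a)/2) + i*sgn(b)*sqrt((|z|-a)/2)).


|z| = sqrt(179.56+31.36) = 14.5231
sqrt((|z|+a)/2) = sqrt((14.5231+(-13.4))/2) = sqrt(0.5615) = 0.7494
sqrt((|z|-a)/2) = sqrt((14.5231-(-13.4))/2) = sqrt(13.9615) = 3.7365

±(0.7494 + 3.7365i) i.e. 0.7494 + 3.7365i and -0.7494 - 3.7365i


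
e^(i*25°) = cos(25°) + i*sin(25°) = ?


cos(25°) = 0.9063
sin(25°) = 0.4226

e^(i*25°) = 0.9063 + 0.4226i


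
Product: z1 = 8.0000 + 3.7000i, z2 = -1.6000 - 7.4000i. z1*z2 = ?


Real = 8*(-1.6) - 3.7*(-7.4) = -12.8 - (-27.38) = 14.58
Imag = 8*(-7.4) - (1.6)*3.7 = -59.2 - (5.92) = -65.12

14.5800 - 65.1200i


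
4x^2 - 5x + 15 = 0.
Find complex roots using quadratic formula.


disc = (-5)^2 - 4*4*15 = 25 - 240 = -215
sqrt(|disc|) = sqrt(215) = 14.6629
Real part = 5/(2*4) = 0.6250
Imag part = 14.6629/(2*4) = 1.8329

0.6250 ± 1.8329i


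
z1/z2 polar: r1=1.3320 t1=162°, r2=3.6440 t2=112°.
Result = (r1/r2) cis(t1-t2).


r = 1.3320 / 3.6440 = 0.3655
theta = 162° - 112° = 50° = 50° (mod 360)

0.3655 cis(50°)


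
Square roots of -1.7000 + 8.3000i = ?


|z| = sqrt(2.89+68.89) = 8.4723
sqrt((|z|+a)/2) = sqrt((8.4723+(-1.7))/2) = sqrt(3.3862) = 1.8402
sqrt((|z|-a)/2) = sqrt((8.4723-(-1.7))/2) = sqrt(5.0862) = 2.2553

±(1.8402 + 2.2553i) i.e. 1.8402 + 2.2553i and -1.8402 - 2.2553i


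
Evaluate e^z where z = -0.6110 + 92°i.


e^-0.6110 = 0.5428
cos(92°) = -0.0349
sin(92°) = 0.9994
Real = 0.5428*(-0.0349) = -0.0189
Imag = 0.5428*0.9994 = 0.5425

-0.0189 + 0.5425i


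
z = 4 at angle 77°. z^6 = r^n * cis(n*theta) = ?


r^6 = 4^6 = 4096
n*theta = 6*77° = 462° = 102° (mod 360)
a = 4096*cos(102°) = -851.6063
b = 4096*sin(102°) = 4006.4926

4096 cis(102°) = -851.6063 + 4006.4926i


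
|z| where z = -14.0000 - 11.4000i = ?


|z| = sqrt((-14)^2 + (-11.4)^2) = sqrt(196 + 129.96) = sqrt(325.96) = 18.0544

|z| = 18.0544


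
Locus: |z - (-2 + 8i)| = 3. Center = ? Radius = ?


|z - z0| = r is a circle with center z0 and radius r.
Center = (-2, 8), radius = 3

Circle with center (-2, 8) and radius 3


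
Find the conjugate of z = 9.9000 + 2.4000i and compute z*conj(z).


z_bar = 9.9000 - 2.4000i
z*z_bar = 9.9^2 + 2.4^2 = 98.01 + 5.76 = 103.77

z_bar = 9.9000 - 2.4000i, z*z_bar = 103.77


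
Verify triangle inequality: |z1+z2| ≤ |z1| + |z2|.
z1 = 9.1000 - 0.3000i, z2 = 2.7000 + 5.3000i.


|z1| = sqrt(9.1^2 + (-0.3)^2) = sqrt(82.9) = 9.1049
|z2| = sqrt(2.7^2 + 5.3^2) = sqrt(35.38) = 5.9481
z1+z2 = 11.8000 + 5.0000i
|z1+z2| = sqrt(164.24) = 12.8156
|z1|+|z2| = 9.1049 + 5.9481 = 15.0530

|z1+z2| = 12.8156 ≤ |z1|+|z2| = 15.0530 (verified)


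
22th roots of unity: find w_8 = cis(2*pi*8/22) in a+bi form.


Angle = 360*8/22 = 130.9091°
a = cos(130.9091°) = -0.6549
b = sin(130.9091°) = 0.7557

-0.6549 + 0.7557i


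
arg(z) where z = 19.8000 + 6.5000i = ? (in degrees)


Re = 19.8, Im = 6.5
arg = atan2(6.5, 19.8) = 18.1741 degrees

arg(z) = 18.1741 degrees


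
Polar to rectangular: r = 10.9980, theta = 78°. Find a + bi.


a = 10.9980*cos(78°) = 10.9980*0.20791 = 2.2866
b = 10.9980*sin(78°) = 10.9980*0.97815 = 10.7577

2.2866 + 10.7577i


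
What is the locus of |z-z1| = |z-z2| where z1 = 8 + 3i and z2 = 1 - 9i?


Equal distances means the locus is the perpendicular bisector of z1 and z2.
Midpoint = ((8+1)/2, (3+(-9))/2) = (4.5000, -3.0000)

Perpendicular bisector through (4.5000, -3.0000)
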